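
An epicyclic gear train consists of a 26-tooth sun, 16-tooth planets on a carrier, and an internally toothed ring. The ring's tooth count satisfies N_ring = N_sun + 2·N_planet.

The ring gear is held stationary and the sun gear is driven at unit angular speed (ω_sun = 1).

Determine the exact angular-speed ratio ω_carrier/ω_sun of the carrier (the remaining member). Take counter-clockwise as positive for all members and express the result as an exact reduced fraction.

N_ring = 26 + 2·16 = 58
26(ω_s−ω_c) = −58(ω_r−ω_c),  ω_r=0, ω_s=1
26(1−ω_c) = −58(0−ω_c)  ⇒  84ω_c = 26  ⇒  ω_c = 13/42
ω_c/ω_s = 13/42

13/42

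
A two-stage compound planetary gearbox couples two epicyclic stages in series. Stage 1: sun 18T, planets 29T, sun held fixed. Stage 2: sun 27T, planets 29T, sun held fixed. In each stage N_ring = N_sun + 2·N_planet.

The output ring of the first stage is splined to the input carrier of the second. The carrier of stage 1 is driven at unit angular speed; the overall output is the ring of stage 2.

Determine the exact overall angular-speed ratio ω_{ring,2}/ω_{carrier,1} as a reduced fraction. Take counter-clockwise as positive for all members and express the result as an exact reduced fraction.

Stage 1: N_ring = 18 + 2·29 = 76
Stage 1: 18(ω_s−ω_c) = −76(ω_r−ω_c),  ω_s=0, ω_c=1
Stage 1: ω_r = 1 − (18/76)(0−1) = 47/38
  ⇒ ω_r¹/ω_c¹ = 47/38
Stage 2: N_ring = 27 + 2·29 = 85
Stage 2: 27(ω_s−ω_c) = −85(ω_r−ω_c),  ω_s=0, ω_c=1
Stage 2: ω_r = 1 − (27/85)(0−1) = 112/85
  ⇒ ω_r²/ω_c² = 112/85
Coupling ω_c² = ω_r¹ ⇒ overall = 47/38 × 112/85 = 2632/1615

2632/1615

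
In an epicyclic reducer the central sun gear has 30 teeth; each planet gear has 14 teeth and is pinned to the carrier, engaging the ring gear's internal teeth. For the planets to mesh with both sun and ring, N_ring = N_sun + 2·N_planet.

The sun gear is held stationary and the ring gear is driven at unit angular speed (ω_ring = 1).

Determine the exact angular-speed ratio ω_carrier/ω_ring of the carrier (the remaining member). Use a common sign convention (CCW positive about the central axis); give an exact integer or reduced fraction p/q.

29/44

N_ring = 30 + 2·14 = 58
30(ω_s−ω_c) = −58(ω_r−ω_c),  ω_s=0, ω_r=1
30(0−ω_c) = −58(1−ω_c)  ⇒  88ω_c = 58  ⇒  ω_c = 29/44
ω_c/ω_r = 29/44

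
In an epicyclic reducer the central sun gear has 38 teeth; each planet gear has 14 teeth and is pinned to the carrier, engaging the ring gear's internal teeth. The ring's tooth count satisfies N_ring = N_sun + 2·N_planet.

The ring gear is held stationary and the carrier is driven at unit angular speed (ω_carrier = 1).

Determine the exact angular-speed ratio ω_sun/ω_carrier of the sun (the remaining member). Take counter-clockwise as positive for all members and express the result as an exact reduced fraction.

52/19

N_ring = 38 + 2·14 = 66
38(ω_s−ω_c) = −66(ω_r−ω_c),  ω_r=0, ω_c=1
ω_s = 1 − (66/38)(0−1) = 52/19
ω_s/ω_c = 52/19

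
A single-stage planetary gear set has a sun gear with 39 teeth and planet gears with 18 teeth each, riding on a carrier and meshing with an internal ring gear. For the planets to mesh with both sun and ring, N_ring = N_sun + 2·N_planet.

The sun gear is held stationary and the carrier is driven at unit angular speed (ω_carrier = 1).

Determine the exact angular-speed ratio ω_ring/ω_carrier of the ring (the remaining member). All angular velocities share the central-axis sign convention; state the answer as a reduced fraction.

38/25

N_ring = 39 + 2·18 = 75
39(ω_s−ω_c) = −75(ω_r−ω_c),  ω_s=0, ω_c=1
ω_r = 1 − (39/75)(0−1) = 38/25
ω_r/ω_c = 38/25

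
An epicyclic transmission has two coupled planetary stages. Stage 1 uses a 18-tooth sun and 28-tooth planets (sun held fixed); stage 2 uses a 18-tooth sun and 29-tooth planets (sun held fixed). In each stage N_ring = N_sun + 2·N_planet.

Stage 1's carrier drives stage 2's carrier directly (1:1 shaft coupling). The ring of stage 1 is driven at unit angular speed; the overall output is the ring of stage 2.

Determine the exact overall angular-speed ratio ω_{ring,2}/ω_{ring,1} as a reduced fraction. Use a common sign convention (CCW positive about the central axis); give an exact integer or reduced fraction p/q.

Stage 1: N_ring = 18 + 2·28 = 74
Stage 1: 18(ω_s−ω_c) = −74(ω_r−ω_c),  ω_s=0, ω_r=1
Stage 1: 18(0−ω_c) = −74(1−ω_c)  ⇒  92ω_c = 74  ⇒  ω_c = 37/46
  ⇒ ω_c¹/ω_r¹ = 37/46
Stage 2: N_ring = 18 + 2·29 = 76
Stage 2: 18(ω_s−ω_c) = −76(ω_r−ω_c),  ω_s=0, ω_c=1
Stage 2: ω_r = 1 − (18/76)(0−1) = 47/38
  ⇒ ω_r²/ω_c² = 47/38
Coupling ω_c² = ω_c¹ ⇒ overall = 37/46 × 47/38 = 1739/1748

1739/1748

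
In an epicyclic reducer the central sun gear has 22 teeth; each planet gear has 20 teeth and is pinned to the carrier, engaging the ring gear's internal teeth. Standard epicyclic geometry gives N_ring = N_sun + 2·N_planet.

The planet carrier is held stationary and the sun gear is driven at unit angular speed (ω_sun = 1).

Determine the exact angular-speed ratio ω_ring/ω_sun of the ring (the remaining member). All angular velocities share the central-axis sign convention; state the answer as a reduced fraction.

N_ring = 22 + 2·20 = 62
22(ω_s−ω_c) = −62(ω_r−ω_c),  ω_c=0, ω_s=1
ω_r = 0 − (22/62)(1−0) = -11/31
ω_r/ω_s = -11/31

-11/31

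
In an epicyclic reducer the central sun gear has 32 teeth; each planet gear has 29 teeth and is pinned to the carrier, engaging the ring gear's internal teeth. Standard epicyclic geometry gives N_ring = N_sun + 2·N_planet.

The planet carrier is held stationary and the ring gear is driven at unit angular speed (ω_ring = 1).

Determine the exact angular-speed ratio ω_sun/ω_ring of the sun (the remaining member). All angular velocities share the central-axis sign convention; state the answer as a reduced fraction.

N_ring = 32 + 2·29 = 90
32(ω_s−ω_c) = −90(ω_r−ω_c),  ω_c=0, ω_r=1
ω_s = 0 − (90/32)(1−0) = -45/16
ω_s/ω_r = -45/16

-45/16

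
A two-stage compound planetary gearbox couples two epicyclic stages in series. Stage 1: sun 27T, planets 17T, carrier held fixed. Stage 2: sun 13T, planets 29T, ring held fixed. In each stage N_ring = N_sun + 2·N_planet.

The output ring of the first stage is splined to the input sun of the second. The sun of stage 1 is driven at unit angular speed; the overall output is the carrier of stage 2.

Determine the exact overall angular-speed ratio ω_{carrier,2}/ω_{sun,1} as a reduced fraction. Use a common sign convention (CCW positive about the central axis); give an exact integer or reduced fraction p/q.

Stage 1: N_ring = 27 + 2·17 = 61
Stage 1: 27(ω_s−ω_c) = −61(ω_r−ω_c),  ω_c=0, ω_s=1
Stage 1: ω_r = 0 − (27/61)(1−0) = -27/61
  ⇒ ω_r¹/ω_s¹ = -27/61
Stage 2: N_ring = 13 + 2·29 = 71
Stage 2: 13(ω_s−ω_c) = −71(ω_r−ω_c),  ω_r=0, ω_s=1
Stage 2: 13(1−ω_c) = −71(0−ω_c)  ⇒  84ω_c = 13  ⇒  ω_c = 13/84
  ⇒ ω_c²/ω_s² = 13/84
Coupling ω_s² = ω_r¹ ⇒ overall = -27/61 × 13/84 = -117/1708

-117/1708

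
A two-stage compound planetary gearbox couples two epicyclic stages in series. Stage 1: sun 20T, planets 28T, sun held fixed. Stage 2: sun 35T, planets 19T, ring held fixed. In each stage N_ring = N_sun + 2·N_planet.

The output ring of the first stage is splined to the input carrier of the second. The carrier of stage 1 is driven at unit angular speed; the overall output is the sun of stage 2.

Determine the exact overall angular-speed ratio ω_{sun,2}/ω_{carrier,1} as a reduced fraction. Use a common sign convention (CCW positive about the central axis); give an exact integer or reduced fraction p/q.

Stage 1: N_ring = 20 + 2·28 = 76
Stage 1: 20(ω_s−ω_c) = −76(ω_r−ω_c),  ω_s=0, ω_c=1
Stage 1: ω_r = 1 − (20/76)(0−1) = 24/19
  ⇒ ω_r¹/ω_c¹ = 24/19
Stage 2: N_ring = 35 + 2·19 = 73
Stage 2: 35(ω_s−ω_c) = −73(ω_r−ω_c),  ω_r=0, ω_c=1
Stage 2: ω_s = 1 − (73/35)(0−1) = 108/35
  ⇒ ω_s²/ω_c² = 108/35
Coupling ω_c² = ω_r¹ ⇒ overall = 24/19 × 108/35 = 2592/665

2592/665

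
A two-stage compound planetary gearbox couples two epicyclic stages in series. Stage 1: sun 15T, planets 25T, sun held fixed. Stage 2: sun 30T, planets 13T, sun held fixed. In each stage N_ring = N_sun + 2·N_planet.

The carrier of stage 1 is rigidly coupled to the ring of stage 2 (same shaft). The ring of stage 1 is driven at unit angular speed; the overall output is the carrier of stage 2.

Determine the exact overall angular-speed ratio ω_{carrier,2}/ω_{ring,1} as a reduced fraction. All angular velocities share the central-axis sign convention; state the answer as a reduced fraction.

91/172

Stage 1: N_ring = 15 + 2·25 = 65
Stage 1: 15(ω_s−ω_c) = −65(ω_r−ω_c),  ω_s=0, ω_r=1
Stage 1: 15(0−ω_c) = −65(1−ω_c)  ⇒  80ω_c = 65  ⇒  ω_c = 13/16
  ⇒ ω_c¹/ω_r¹ = 13/16
Stage 2: N_ring = 30 + 2·13 = 56
Stage 2: 30(ω_s−ω_c) = −56(ω_r−ω_c),  ω_s=0, ω_r=1
Stage 2: 30(0−ω_c) = −56(1−ω_c)  ⇒  86ω_c = 56  ⇒  ω_c = 28/43
  ⇒ ω_c²/ω_r² = 28/43
Coupling ω_r² = ω_c¹ ⇒ overall = 13/16 × 28/43 = 91/172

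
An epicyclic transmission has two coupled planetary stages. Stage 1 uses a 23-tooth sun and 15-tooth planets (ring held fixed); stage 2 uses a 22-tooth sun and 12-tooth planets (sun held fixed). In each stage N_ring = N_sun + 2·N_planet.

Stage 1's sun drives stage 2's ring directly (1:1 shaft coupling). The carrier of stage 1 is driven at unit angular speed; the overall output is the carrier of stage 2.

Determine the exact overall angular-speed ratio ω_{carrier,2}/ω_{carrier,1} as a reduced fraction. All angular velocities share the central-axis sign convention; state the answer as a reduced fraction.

Stage 1: N_ring = 23 + 2·15 = 53
Stage 1: 23(ω_s−ω_c) = −53(ω_r−ω_c),  ω_r=0, ω_c=1
Stage 1: ω_s = 1 − (53/23)(0−1) = 76/23
  ⇒ ω_s¹/ω_c¹ = 76/23
Stage 2: N_ring = 22 + 2·12 = 46
Stage 2: 22(ω_s−ω_c) = −46(ω_r−ω_c),  ω_s=0, ω_r=1
Stage 2: 22(0−ω_c) = −46(1−ω_c)  ⇒  68ω_c = 46  ⇒  ω_c = 23/34
  ⇒ ω_c²/ω_r² = 23/34
Coupling ω_r² = ω_s¹ ⇒ overall = 76/23 × 23/34 = 38/17

38/17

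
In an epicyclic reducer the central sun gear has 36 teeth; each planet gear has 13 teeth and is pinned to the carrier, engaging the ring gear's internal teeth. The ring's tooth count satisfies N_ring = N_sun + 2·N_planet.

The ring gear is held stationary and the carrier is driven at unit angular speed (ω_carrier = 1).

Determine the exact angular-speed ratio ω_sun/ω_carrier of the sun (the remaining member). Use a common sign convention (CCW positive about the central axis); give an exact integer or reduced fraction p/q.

N_ring = 36 + 2·13 = 62
36(ω_s−ω_c) = −62(ω_r−ω_c),  ω_r=0, ω_c=1
ω_s = 1 − (62/36)(0−1) = 49/18
ω_s/ω_c = 49/18

49/18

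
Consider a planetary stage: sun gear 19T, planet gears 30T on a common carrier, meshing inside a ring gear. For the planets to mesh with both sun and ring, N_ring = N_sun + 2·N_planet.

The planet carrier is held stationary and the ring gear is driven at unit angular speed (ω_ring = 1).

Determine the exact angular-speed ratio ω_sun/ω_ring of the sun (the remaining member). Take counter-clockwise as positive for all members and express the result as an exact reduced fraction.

-79/19

N_ring = 19 + 2·30 = 79
19(ω_s−ω_c) = −79(ω_r−ω_c),  ω_c=0, ω_r=1
ω_s = 0 − (79/19)(1−0) = -79/19
ω_s/ω_r = -79/19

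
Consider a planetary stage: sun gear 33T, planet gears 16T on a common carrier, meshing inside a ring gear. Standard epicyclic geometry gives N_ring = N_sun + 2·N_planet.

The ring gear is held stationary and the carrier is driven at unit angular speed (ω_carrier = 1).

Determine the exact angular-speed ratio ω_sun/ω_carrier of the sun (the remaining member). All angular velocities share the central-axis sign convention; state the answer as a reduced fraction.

98/33

N_ring = 33 + 2·16 = 65
33(ω_s−ω_c) = −65(ω_r−ω_c),  ω_r=0, ω_c=1
ω_s = 1 − (65/33)(0−1) = 98/33
ω_s/ω_c = 98/33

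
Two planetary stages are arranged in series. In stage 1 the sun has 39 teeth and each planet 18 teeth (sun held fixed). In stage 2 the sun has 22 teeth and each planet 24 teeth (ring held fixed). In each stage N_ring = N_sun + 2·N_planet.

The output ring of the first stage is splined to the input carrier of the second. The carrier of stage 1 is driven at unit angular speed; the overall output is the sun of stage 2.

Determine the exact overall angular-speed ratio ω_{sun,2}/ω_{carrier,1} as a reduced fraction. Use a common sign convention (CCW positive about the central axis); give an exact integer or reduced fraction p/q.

1748/275

Stage 1: N_ring = 39 + 2·18 = 75
Stage 1: 39(ω_s−ω_c) = −75(ω_r−ω_c),  ω_s=0, ω_c=1
Stage 1: ω_r = 1 − (39/75)(0−1) = 38/25
  ⇒ ω_r¹/ω_c¹ = 38/25
Stage 2: N_ring = 22 + 2·24 = 70
Stage 2: 22(ω_s−ω_c) = −70(ω_r−ω_c),  ω_r=0, ω_c=1
Stage 2: ω_s = 1 − (70/22)(0−1) = 46/11
  ⇒ ω_s²/ω_c² = 46/11
Coupling ω_c² = ω_r¹ ⇒ overall = 38/25 × 46/11 = 1748/275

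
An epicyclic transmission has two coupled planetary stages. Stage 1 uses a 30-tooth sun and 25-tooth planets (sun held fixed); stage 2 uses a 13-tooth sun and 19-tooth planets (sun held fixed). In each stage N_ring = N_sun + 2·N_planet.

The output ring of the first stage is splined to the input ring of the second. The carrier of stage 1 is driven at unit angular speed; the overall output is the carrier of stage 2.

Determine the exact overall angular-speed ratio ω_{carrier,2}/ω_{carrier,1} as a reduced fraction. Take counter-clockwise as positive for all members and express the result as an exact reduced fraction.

Stage 1: N_ring = 30 + 2·25 = 80
Stage 1: 30(ω_s−ω_c) = −80(ω_r−ω_c),  ω_s=0, ω_c=1
Stage 1: ω_r = 1 − (30/80)(0−1) = 11/8
  ⇒ ω_r¹/ω_c¹ = 11/8
Stage 2: N_ring = 13 + 2·19 = 51
Stage 2: 13(ω_s−ω_c) = −51(ω_r−ω_c),  ω_s=0, ω_r=1
Stage 2: 13(0−ω_c) = −51(1−ω_c)  ⇒  64ω_c = 51  ⇒  ω_c = 51/64
  ⇒ ω_c²/ω_r² = 51/64
Coupling ω_r² = ω_r¹ ⇒ overall = 11/8 × 51/64 = 561/512

561/512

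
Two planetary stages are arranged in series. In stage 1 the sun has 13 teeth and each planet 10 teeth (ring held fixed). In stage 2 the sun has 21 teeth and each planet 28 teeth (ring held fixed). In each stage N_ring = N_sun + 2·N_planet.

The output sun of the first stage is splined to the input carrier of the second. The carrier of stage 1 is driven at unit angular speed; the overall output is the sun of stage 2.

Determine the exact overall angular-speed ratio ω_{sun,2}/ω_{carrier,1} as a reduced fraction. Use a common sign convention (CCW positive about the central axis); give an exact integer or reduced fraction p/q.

644/39

Stage 1: N_ring = 13 + 2·10 = 33
Stage 1: 13(ω_s−ω_c) = −33(ω_r−ω_c),  ω_r=0, ω_c=1
Stage 1: ω_s = 1 − (33/13)(0−1) = 46/13
  ⇒ ω_s¹/ω_c¹ = 46/13
Stage 2: N_ring = 21 + 2·28 = 77
Stage 2: 21(ω_s−ω_c) = −77(ω_r−ω_c),  ω_r=0, ω_c=1
Stage 2: ω_s = 1 − (77/21)(0−1) = 14/3
  ⇒ ω_s²/ω_c² = 14/3
Coupling ω_c² = ω_s¹ ⇒ overall = 46/13 × 14/3 = 644/39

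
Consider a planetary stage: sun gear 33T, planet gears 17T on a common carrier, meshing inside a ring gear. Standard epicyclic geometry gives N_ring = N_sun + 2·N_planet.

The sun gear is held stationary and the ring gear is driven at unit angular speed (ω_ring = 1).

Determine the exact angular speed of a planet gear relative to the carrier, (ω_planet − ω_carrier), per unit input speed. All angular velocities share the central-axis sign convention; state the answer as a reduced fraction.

2211/1700

N_ring = 33 + 2·17 = 67
33(ω_s−ω_c) = −67(ω_r−ω_c),  ω_s=0, ω_r=1
33(0−ω_c) = −67(1−ω_c)  ⇒  100ω_c = 67  ⇒  ω_c = 67/100
sun–planet: 33·(0−67/100) = −17·(ω_p−ω_c)  ⇒  ω_p−ω_c = −(33/17)·(-67/100) = 2211/1700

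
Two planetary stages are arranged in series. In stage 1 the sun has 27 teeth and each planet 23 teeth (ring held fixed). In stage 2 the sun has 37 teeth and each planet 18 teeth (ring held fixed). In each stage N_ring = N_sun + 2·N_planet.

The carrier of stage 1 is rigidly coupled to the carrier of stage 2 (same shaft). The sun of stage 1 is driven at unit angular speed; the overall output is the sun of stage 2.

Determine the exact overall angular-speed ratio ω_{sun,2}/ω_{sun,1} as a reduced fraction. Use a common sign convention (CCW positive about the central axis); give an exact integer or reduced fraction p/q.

297/370

Stage 1: N_ring = 27 + 2·23 = 73
Stage 1: 27(ω_s−ω_c) = −73(ω_r−ω_c),  ω_r=0, ω_s=1
Stage 1: 27(1−ω_c) = −73(0−ω_c)  ⇒  100ω_c = 27  ⇒  ω_c = 27/100
  ⇒ ω_c¹/ω_s¹ = 27/100
Stage 2: N_ring = 37 + 2·18 = 73
Stage 2: 37(ω_s−ω_c) = −73(ω_r−ω_c),  ω_r=0, ω_c=1
Stage 2: ω_s = 1 − (73/37)(0−1) = 110/37
  ⇒ ω_s²/ω_c² = 110/37
Coupling ω_c² = ω_c¹ ⇒ overall = 27/100 × 110/37 = 297/370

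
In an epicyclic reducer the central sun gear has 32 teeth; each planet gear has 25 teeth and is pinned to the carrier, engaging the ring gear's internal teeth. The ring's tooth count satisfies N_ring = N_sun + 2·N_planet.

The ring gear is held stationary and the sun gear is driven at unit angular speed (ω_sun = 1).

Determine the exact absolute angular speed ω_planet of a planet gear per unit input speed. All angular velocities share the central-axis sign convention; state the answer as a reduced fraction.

-16/25

N_ring = 32 + 2·25 = 82
32(ω_s−ω_c) = −82(ω_r−ω_c),  ω_r=0, ω_s=1
32(1−ω_c) = −82(0−ω_c)  ⇒  114ω_c = 32  ⇒  ω_c = 16/57
sun–planet: 32·(1−16/57) = −25·(ω_p−ω_c)  ⇒  ω_p−ω_c = −(32/25)·(41/57) = -1312/1425
ω_p = 16/57 − 1312/1425 = -16/25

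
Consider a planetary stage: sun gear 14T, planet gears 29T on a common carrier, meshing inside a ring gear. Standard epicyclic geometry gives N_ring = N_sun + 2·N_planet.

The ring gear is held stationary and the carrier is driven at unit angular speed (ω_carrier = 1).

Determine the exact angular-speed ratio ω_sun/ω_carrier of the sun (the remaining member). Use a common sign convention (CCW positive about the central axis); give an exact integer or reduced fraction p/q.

N_ring = 14 + 2·29 = 72
14(ω_s−ω_c) = −72(ω_r−ω_c),  ω_r=0, ω_c=1
ω_s = 1 − (72/14)(0−1) = 43/7
ω_s/ω_c = 43/7

43/7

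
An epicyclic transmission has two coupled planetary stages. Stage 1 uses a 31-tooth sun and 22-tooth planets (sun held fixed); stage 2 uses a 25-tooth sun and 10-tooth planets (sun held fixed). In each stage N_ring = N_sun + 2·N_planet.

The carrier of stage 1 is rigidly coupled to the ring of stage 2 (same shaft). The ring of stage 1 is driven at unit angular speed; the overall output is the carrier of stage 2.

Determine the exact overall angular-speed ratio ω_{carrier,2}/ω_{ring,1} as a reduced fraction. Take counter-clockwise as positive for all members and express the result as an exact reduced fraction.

Stage 1: N_ring = 31 + 2·22 = 75
Stage 1: 31(ω_s−ω_c) = −75(ω_r−ω_c),  ω_s=0, ω_r=1
Stage 1: 31(0−ω_c) = −75(1−ω_c)  ⇒  106ω_c = 75  ⇒  ω_c = 75/106
  ⇒ ω_c¹/ω_r¹ = 75/106
Stage 2: N_ring = 25 + 2·10 = 45
Stage 2: 25(ω_s−ω_c) = −45(ω_r−ω_c),  ω_s=0, ω_r=1
Stage 2: 25(0−ω_c) = −45(1−ω_c)  ⇒  70ω_c = 45  ⇒  ω_c = 9/14
  ⇒ ω_c²/ω_r² = 9/14
Coupling ω_r² = ω_c¹ ⇒ overall = 75/106 × 9/14 = 675/1484

675/1484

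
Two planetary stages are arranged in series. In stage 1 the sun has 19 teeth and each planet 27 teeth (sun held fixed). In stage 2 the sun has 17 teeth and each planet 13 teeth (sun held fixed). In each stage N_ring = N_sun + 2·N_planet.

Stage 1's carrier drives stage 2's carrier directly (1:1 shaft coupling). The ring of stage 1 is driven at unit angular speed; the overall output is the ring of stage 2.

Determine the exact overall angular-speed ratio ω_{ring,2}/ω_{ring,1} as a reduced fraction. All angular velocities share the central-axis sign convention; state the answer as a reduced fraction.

Stage 1: N_ring = 19 + 2·27 = 73
Stage 1: 19(ω_s−ω_c) = −73(ω_r−ω_c),  ω_s=0, ω_r=1
Stage 1: 19(0−ω_c) = −73(1−ω_c)  ⇒  92ω_c = 73  ⇒  ω_c = 73/92
  ⇒ ω_c¹/ω_r¹ = 73/92
Stage 2: N_ring = 17 + 2·13 = 43
Stage 2: 17(ω_s−ω_c) = −43(ω_r−ω_c),  ω_s=0, ω_c=1
Stage 2: ω_r = 1 − (17/43)(0−1) = 60/43
  ⇒ ω_r²/ω_c² = 60/43
Coupling ω_c² = ω_c¹ ⇒ overall = 73/92 × 60/43 = 1095/989

1095/989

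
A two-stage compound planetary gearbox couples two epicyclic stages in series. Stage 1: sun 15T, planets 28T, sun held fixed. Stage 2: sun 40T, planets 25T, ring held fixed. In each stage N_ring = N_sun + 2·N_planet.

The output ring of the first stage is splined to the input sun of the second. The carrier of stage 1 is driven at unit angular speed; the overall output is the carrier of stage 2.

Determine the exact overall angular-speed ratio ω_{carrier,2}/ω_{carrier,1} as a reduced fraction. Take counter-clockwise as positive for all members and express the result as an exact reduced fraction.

Stage 1: N_ring = 15 + 2·28 = 71
Stage 1: 15(ω_s−ω_c) = −71(ω_r−ω_c),  ω_s=0, ω_c=1
Stage 1: ω_r = 1 − (15/71)(0−1) = 86/71
  ⇒ ω_r¹/ω_c¹ = 86/71
Stage 2: N_ring = 40 + 2·25 = 90
Stage 2: 40(ω_s−ω_c) = −90(ω_r−ω_c),  ω_r=0, ω_s=1
Stage 2: 40(1−ω_c) = −90(0−ω_c)  ⇒  130ω_c = 40  ⇒  ω_c = 4/13
  ⇒ ω_c²/ω_s² = 4/13
Coupling ω_s² = ω_r¹ ⇒ overall = 86/71 × 4/13 = 344/923

344/923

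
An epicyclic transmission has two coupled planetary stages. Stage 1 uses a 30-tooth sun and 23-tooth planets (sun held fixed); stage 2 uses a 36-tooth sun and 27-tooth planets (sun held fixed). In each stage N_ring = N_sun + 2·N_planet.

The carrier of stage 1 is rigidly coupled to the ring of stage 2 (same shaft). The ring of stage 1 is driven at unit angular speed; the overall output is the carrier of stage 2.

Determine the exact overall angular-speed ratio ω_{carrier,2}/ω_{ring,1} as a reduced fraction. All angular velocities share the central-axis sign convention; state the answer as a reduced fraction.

190/371

Stage 1: N_ring = 30 + 2·23 = 76
Stage 1: 30(ω_s−ω_c) = −76(ω_r−ω_c),  ω_s=0, ω_r=1
Stage 1: 30(0−ω_c) = −76(1−ω_c)  ⇒  106ω_c = 76  ⇒  ω_c = 38/53
  ⇒ ω_c¹/ω_r¹ = 38/53
Stage 2: N_ring = 36 + 2·27 = 90
Stage 2: 36(ω_s−ω_c) = −90(ω_r−ω_c),  ω_s=0, ω_r=1
Stage 2: 36(0−ω_c) = −90(1−ω_c)  ⇒  126ω_c = 90  ⇒  ω_c = 5/7
  ⇒ ω_c²/ω_r² = 5/7
Coupling ω_r² = ω_c¹ ⇒ overall = 38/53 × 5/7 = 190/371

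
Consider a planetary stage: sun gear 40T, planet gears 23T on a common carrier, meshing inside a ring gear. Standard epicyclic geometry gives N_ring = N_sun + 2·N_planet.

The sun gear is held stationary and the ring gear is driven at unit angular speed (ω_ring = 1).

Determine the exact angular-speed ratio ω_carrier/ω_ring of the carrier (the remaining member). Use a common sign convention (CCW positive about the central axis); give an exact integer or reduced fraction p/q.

43/63

N_ring = 40 + 2·23 = 86
40(ω_s−ω_c) = −86(ω_r−ω_c),  ω_s=0, ω_r=1
40(0−ω_c) = −86(1−ω_c)  ⇒  126ω_c = 86  ⇒  ω_c = 43/63
ω_c/ω_r = 43/63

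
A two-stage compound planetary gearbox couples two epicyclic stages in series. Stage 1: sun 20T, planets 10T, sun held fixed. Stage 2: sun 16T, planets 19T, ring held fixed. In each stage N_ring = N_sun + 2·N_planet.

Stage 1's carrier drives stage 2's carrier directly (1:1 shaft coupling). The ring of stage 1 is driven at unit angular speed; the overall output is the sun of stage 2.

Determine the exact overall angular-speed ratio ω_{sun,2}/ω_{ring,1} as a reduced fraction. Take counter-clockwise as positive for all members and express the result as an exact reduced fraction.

Stage 1: N_ring = 20 + 2·10 = 40
Stage 1: 20(ω_s−ω_c) = −40(ω_r−ω_c),  ω_s=0, ω_r=1
Stage 1: 20(0−ω_c) = −40(1−ω_c)  ⇒  60ω_c = 40  ⇒  ω_c = 2/3
  ⇒ ω_c¹/ω_r¹ = 2/3
Stage 2: N_ring = 16 + 2·19 = 54
Stage 2: 16(ω_s−ω_c) = −54(ω_r−ω_c),  ω_r=0, ω_c=1
Stage 2: ω_s = 1 − (54/16)(0−1) = 35/8
  ⇒ ω_s²/ω_c² = 35/8
Coupling ω_c² = ω_c¹ ⇒ overall = 2/3 × 35/8 = 35/12

35/12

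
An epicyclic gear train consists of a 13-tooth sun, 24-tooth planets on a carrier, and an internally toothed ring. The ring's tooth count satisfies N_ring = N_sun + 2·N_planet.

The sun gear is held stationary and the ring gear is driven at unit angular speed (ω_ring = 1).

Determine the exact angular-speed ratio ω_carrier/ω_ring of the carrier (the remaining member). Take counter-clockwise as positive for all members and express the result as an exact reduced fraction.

61/74

N_ring = 13 + 2·24 = 61
13(ω_s−ω_c) = −61(ω_r−ω_c),  ω_s=0, ω_r=1
13(0−ω_c) = −61(1−ω_c)  ⇒  74ω_c = 61  ⇒  ω_c = 61/74
ω_c/ω_r = 61/74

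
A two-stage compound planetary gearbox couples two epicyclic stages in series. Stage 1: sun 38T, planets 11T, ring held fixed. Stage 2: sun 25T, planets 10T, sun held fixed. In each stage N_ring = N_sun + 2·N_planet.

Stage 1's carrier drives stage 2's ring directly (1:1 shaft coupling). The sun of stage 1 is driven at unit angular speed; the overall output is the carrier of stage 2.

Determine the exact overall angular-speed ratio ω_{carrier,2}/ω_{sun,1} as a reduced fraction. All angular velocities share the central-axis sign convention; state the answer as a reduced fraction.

171/686

Stage 1: N_ring = 38 + 2·11 = 60
Stage 1: 38(ω_s−ω_c) = −60(ω_r−ω_c),  ω_r=0, ω_s=1
Stage 1: 38(1−ω_c) = −60(0−ω_c)  ⇒  98ω_c = 38  ⇒  ω_c = 19/49
  ⇒ ω_c¹/ω_s¹ = 19/49
Stage 2: N_ring = 25 + 2·10 = 45
Stage 2: 25(ω_s−ω_c) = −45(ω_r−ω_c),  ω_s=0, ω_r=1
Stage 2: 25(0−ω_c) = −45(1−ω_c)  ⇒  70ω_c = 45  ⇒  ω_c = 9/14
  ⇒ ω_c²/ω_r² = 9/14
Coupling ω_r² = ω_c¹ ⇒ overall = 19/49 × 9/14 = 171/686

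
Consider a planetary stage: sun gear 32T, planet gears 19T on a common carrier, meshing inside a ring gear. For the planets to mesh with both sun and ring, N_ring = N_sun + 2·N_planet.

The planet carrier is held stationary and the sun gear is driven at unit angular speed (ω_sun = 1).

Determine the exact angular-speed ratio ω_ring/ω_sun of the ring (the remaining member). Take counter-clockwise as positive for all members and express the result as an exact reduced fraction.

-16/35

N_ring = 32 + 2·19 = 70
32(ω_s−ω_c) = −70(ω_r−ω_c),  ω_c=0, ω_s=1
ω_r = 0 − (32/70)(1−0) = -16/35
ω_r/ω_s = -16/35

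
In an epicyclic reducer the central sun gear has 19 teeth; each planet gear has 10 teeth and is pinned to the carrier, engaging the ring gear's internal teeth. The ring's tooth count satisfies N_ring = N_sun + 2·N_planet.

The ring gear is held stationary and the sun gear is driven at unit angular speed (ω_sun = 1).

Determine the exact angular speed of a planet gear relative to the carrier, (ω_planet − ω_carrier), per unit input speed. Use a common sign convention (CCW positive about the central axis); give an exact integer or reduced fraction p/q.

N_ring = 19 + 2·10 = 39
19(ω_s−ω_c) = −39(ω_r−ω_c),  ω_r=0, ω_s=1
19(1−ω_c) = −39(0−ω_c)  ⇒  58ω_c = 19  ⇒  ω_c = 19/58
sun–planet: 19·(1−19/58) = −10·(ω_p−ω_c)  ⇒  ω_p−ω_c = −(19/10)·(39/58) = -741/580

-741/580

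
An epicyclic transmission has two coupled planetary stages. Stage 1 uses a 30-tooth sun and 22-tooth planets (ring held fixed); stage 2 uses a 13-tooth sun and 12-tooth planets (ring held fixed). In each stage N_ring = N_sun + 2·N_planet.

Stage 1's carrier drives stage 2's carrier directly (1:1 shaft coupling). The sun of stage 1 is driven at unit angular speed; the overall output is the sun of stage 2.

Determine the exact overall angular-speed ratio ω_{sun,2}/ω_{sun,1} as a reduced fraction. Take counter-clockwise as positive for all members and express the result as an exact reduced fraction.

375/338

Stage 1: N_ring = 30 + 2·22 = 74
Stage 1: 30(ω_s−ω_c) = −74(ω_r−ω_c),  ω_r=0, ω_s=1
Stage 1: 30(1−ω_c) = −74(0−ω_c)  ⇒  104ω_c = 30  ⇒  ω_c = 15/52
  ⇒ ω_c¹/ω_s¹ = 15/52
Stage 2: N_ring = 13 + 2·12 = 37
Stage 2: 13(ω_s−ω_c) = −37(ω_r−ω_c),  ω_r=0, ω_c=1
Stage 2: ω_s = 1 − (37/13)(0−1) = 50/13
  ⇒ ω_s²/ω_c² = 50/13
Coupling ω_c² = ω_c¹ ⇒ overall = 15/52 × 50/13 = 375/338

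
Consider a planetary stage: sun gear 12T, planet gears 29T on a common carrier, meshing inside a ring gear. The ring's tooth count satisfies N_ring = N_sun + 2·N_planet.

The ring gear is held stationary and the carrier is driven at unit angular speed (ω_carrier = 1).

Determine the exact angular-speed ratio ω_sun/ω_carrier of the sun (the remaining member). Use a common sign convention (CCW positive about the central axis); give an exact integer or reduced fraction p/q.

N_ring = 12 + 2·29 = 70
12(ω_s−ω_c) = −70(ω_r−ω_c),  ω_r=0, ω_c=1
ω_s = 1 − (70/12)(0−1) = 41/6
ω_s/ω_c = 41/6

41/6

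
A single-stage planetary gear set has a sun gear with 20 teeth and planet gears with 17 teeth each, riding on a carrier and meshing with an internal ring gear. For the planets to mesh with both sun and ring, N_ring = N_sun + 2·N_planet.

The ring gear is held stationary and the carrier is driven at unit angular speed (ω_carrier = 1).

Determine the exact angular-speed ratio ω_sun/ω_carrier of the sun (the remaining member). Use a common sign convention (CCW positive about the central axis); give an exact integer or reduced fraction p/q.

37/10

N_ring = 20 + 2·17 = 54
20(ω_s−ω_c) = −54(ω_r−ω_c),  ω_r=0, ω_c=1
ω_s = 1 − (54/20)(0−1) = 37/10
ω_s/ω_c = 37/10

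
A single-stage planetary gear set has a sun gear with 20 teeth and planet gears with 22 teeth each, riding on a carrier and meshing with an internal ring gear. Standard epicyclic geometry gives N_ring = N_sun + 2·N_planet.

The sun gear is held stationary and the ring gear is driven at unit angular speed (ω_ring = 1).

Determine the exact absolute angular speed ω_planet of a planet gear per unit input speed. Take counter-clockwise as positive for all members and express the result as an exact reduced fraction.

N_ring = 20 + 2·22 = 64
20(ω_s−ω_c) = −64(ω_r−ω_c),  ω_s=0, ω_r=1
20(0−ω_c) = −64(1−ω_c)  ⇒  84ω_c = 64  ⇒  ω_c = 16/21
sun–planet: 20·(0−16/21) = −22·(ω_p−ω_c)  ⇒  ω_p−ω_c = −(20/22)·(-16/21) = 160/231
ω_p = 16/21 + 160/231 = 16/11

16/11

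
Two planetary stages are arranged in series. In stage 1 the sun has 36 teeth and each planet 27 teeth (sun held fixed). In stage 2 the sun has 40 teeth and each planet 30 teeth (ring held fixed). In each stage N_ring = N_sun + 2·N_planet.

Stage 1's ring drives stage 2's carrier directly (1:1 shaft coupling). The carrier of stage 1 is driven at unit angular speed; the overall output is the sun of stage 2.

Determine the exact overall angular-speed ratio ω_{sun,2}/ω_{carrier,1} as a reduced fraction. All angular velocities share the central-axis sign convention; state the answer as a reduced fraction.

49/10

Stage 1: N_ring = 36 + 2·27 = 90
Stage 1: 36(ω_s−ω_c) = −90(ω_r−ω_c),  ω_s=0, ω_c=1
Stage 1: ω_r = 1 − (36/90)(0−1) = 7/5
  ⇒ ω_r¹/ω_c¹ = 7/5
Stage 2: N_ring = 40 + 2·30 = 100
Stage 2: 40(ω_s−ω_c) = −100(ω_r−ω_c),  ω_r=0, ω_c=1
Stage 2: ω_s = 1 − (100/40)(0−1) = 7/2
  ⇒ ω_s²/ω_c² = 7/2
Coupling ω_c² = ω_r¹ ⇒ overall = 7/5 × 7/2 = 49/10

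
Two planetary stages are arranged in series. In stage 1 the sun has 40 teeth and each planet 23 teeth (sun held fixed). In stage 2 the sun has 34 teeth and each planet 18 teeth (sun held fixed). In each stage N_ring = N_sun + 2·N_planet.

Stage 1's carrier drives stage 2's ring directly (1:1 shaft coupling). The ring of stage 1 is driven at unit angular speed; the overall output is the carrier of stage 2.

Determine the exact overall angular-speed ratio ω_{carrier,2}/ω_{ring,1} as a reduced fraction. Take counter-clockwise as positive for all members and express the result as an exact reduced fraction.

215/468

Stage 1: N_ring = 40 + 2·23 = 86
Stage 1: 40(ω_s−ω_c) = −86(ω_r−ω_c),  ω_s=0, ω_r=1
Stage 1: 40(0−ω_c) = −86(1−ω_c)  ⇒  126ω_c = 86  ⇒  ω_c = 43/63
  ⇒ ω_c¹/ω_r¹ = 43/63
Stage 2: N_ring = 34 + 2·18 = 70
Stage 2: 34(ω_s−ω_c) = −70(ω_r−ω_c),  ω_s=0, ω_r=1
Stage 2: 34(0−ω_c) = −70(1−ω_c)  ⇒  104ω_c = 70  ⇒  ω_c = 35/52
  ⇒ ω_c²/ω_r² = 35/52
Coupling ω_r² = ω_c¹ ⇒ overall = 43/63 × 35/52 = 215/468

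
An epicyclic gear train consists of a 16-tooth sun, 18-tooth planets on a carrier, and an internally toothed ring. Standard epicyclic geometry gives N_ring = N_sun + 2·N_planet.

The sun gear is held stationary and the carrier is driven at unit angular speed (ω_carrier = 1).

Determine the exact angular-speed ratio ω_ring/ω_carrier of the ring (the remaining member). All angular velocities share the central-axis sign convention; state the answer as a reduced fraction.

17/13

N_ring = 16 + 2·18 = 52
16(ω_s−ω_c) = −52(ω_r−ω_c),  ω_s=0, ω_c=1
ω_r = 1 − (16/52)(0−1) = 17/13
ω_r/ω_c = 17/13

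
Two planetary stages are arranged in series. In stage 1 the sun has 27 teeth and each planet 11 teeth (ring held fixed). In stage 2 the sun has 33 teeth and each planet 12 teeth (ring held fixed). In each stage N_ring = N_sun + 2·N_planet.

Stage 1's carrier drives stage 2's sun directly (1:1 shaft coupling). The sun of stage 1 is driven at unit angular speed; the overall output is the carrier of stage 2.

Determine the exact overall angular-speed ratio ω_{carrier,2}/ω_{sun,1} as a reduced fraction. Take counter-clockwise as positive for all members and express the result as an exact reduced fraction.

99/760

Stage 1: N_ring = 27 + 2·11 = 49
Stage 1: 27(ω_s−ω_c) = −49(ω_r−ω_c),  ω_r=0, ω_s=1
Stage 1: 27(1−ω_c) = −49(0−ω_c)  ⇒  76ω_c = 27  ⇒  ω_c = 27/76
  ⇒ ω_c¹/ω_s¹ = 27/76
Stage 2: N_ring = 33 + 2·12 = 57
Stage 2: 33(ω_s−ω_c) = −57(ω_r−ω_c),  ω_r=0, ω_s=1
Stage 2: 33(1−ω_c) = −57(0−ω_c)  ⇒  90ω_c = 33  ⇒  ω_c = 11/30
  ⇒ ω_c²/ω_s² = 11/30
Coupling ω_s² = ω_c¹ ⇒ overall = 27/76 × 11/30 = 99/760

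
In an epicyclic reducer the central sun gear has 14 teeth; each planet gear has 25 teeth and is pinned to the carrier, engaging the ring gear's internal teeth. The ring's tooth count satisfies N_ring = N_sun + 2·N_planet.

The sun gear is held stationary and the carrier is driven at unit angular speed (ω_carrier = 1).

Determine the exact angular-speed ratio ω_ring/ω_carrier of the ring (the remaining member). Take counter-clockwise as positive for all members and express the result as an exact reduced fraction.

N_ring = 14 + 2·25 = 64
14(ω_s−ω_c) = −64(ω_r−ω_c),  ω_s=0, ω_c=1
ω_r = 1 − (14/64)(0−1) = 39/32
ω_r/ω_c = 39/32

39/32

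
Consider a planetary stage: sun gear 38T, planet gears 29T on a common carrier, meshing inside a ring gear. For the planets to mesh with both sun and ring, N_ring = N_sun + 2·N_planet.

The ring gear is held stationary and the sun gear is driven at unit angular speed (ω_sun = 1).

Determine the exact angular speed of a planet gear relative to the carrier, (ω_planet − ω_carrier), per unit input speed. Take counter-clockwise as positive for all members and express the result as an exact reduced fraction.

N_ring = 38 + 2·29 = 96
38(ω_s−ω_c) = −96(ω_r−ω_c),  ω_r=0, ω_s=1
38(1−ω_c) = −96(0−ω_c)  ⇒  134ω_c = 38  ⇒  ω_c = 19/67
sun–planet: 38·(1−19/67) = −29·(ω_p−ω_c)  ⇒  ω_p−ω_c = −(38/29)·(48/67) = -1824/1943

-1824/1943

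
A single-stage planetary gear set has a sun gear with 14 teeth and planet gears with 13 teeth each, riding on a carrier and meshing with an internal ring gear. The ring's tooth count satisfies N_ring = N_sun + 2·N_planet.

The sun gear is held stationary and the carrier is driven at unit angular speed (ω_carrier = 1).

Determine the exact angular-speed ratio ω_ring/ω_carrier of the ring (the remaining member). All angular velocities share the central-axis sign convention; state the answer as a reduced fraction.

27/20

N_ring = 14 + 2·13 = 40
14(ω_s−ω_c) = −40(ω_r−ω_c),  ω_s=0, ω_c=1
ω_r = 1 − (14/40)(0−1) = 27/20
ω_r/ω_c = 27/20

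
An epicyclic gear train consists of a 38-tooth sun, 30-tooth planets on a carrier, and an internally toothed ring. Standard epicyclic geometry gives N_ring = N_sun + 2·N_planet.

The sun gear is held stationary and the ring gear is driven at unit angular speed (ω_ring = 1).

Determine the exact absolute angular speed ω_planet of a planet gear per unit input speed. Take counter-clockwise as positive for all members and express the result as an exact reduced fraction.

N_ring = 38 + 2·30 = 98
38(ω_s−ω_c) = −98(ω_r−ω_c),  ω_s=0, ω_r=1
38(0−ω_c) = −98(1−ω_c)  ⇒  136ω_c = 98  ⇒  ω_c = 49/68
sun–planet: 38·(0−49/68) = −30·(ω_p−ω_c)  ⇒  ω_p−ω_c = −(38/30)·(-49/68) = 931/1020
ω_p = 49/68 + 931/1020 = 49/30

49/30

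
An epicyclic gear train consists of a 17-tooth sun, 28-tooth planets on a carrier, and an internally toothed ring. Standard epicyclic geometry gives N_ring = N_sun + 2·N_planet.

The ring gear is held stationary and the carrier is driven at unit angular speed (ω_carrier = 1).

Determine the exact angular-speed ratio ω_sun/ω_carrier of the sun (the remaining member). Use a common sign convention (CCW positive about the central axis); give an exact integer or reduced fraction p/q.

90/17

N_ring = 17 + 2·28 = 73
17(ω_s−ω_c) = −73(ω_r−ω_c),  ω_r=0, ω_c=1
ω_s = 1 − (73/17)(0−1) = 90/17
ω_s/ω_c = 90/17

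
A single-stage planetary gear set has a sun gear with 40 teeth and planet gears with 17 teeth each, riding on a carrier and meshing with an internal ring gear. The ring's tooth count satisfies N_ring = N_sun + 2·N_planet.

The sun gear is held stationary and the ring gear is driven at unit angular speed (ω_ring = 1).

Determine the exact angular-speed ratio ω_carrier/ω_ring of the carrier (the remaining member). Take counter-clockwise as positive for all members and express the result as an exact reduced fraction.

37/57

N_ring = 40 + 2·17 = 74
40(ω_s−ω_c) = −74(ω_r−ω_c),  ω_s=0, ω_r=1
40(0−ω_c) = −74(1−ω_c)  ⇒  114ω_c = 74  ⇒  ω_c = 37/57
ω_c/ω_r = 37/57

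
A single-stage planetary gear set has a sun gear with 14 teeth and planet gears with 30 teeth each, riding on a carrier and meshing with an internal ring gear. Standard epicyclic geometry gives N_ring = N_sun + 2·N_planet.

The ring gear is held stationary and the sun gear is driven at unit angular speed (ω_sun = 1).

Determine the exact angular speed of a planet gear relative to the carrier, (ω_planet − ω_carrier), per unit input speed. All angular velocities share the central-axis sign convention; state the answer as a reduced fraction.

-259/660

N_ring = 14 + 2·30 = 74
14(ω_s−ω_c) = −74(ω_r−ω_c),  ω_r=0, ω_s=1
14(1−ω_c) = −74(0−ω_c)  ⇒  88ω_c = 14  ⇒  ω_c = 7/44
sun–planet: 14·(1−7/44) = −30·(ω_p−ω_c)  ⇒  ω_p−ω_c = −(14/30)·(37/44) = -259/660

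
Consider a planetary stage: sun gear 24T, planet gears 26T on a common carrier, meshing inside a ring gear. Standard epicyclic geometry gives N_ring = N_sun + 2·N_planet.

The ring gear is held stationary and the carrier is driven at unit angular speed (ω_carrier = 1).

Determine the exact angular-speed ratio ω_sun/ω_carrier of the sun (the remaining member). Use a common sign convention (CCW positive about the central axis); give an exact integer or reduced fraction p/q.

25/6

N_ring = 24 + 2·26 = 76
24(ω_s−ω_c) = −76(ω_r−ω_c),  ω_r=0, ω_c=1
ω_s = 1 − (76/24)(0−1) = 25/6
ω_s/ω_c = 25/6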